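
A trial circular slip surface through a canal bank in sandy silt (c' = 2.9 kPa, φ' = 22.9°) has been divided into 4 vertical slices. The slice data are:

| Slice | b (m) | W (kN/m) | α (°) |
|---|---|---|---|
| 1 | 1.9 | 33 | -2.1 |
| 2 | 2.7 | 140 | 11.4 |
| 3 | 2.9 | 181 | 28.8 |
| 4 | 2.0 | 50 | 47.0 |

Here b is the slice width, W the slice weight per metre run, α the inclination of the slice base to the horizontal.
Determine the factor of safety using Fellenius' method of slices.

Ordinary method of slices: FS = Σ[c'·Δl_i + (W_i cosα_i)·tanφ'] / Σ W_i sinα_i, with Δl_i = b_i / cosα_i.
Slice 1: Δl = 1.9/cos(-2.1°) = 1.901 m; N'_1 = 33·cos(-2.1°) = 33.0; c'Δl = 5.51; W sinα = -1.2
Slice 2: Δl = 2.7/cos11.4° = 2.754 m; N'_2 = 140·cos11.4° = 137.2; c'Δl = 7.99; W sinα = 27.7
Slice 3: Δl = 2.9/cos28.8° = 3.309 m; N'_3 = 181·cos28.8° = 158.6; c'Δl = 9.60; W sinα = 87.2
Slice 4: Δl = 2.0/cos47.0° = 2.933 m; N'_4 = 50·cos47.0° = 34.1; c'Δl = 8.50; W sinα = 36.6
Σc'Δl = 31.6 kN/m; ΣN' = 362.9 kN/m; ΣW sinα = 150.2 kN/m
Resisting = 31.6 + 362.9·tan22.9° = 31.6 + 153.3 = 184.9 kN/m
FS = 184.9 / 150.2 = 1.231

FS = 1.23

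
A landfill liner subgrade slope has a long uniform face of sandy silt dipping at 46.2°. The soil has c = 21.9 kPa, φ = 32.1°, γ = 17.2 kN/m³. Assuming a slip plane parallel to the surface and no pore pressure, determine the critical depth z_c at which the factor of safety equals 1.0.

z_c = 6.40 m

Setting FS = 1.00 in FS = [c + γz cos²β tanφ] / [γz sinβ cosβ] and solving for z:
z = c / [γ cosβ (FS·sinβ − cosβ·tanφ)]
  = 21.9 / [17.2·cos46.2°·(1.00·sin46.2° − cos46.2°·tan32.1°)]
  = 21.9 / [17.2·0.6921·(1.00·0.7218 − 0.6921·0.6273)]
  = 21.9 / 3.4236 = 6.397 m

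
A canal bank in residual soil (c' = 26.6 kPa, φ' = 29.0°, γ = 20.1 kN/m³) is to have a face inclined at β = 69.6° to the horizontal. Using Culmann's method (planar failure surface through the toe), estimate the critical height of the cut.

Culmann's analysis gives the critical failure plane at α_cr = (β + φ')/2 = (69.6 + 29.0)/2 = 49.3°, and the critical height
H_c = (4c'/γ) · sinβ cosφ' / [1 − cos(β − φ')]
    = (4·26.6/20.1) · sin69.6°·cos29.0° / [1 − cos(40.6°)]
    = 5.294 · 0.9373·0.8746 / [1 − 0.7593]
    = 5.294 · 0.8198 / 0.2407
    = 18.03 m

H_c = 18.03 m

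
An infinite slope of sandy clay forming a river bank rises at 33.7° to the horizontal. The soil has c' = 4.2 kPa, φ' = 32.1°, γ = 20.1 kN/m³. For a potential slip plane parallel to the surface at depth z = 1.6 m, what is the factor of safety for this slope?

FS = 1.22

For an infinite slope with a slip plane parallel to the surface (no pore pressure): FS = [c' + γz cos²β tanφ'] / [γz sinβ cosβ].
γz = 20.1·1.6 = 32.16 kN/m²
Numerator = 4.2 + 32.16·cos²33.7°·tan32.1° = 4.2 + 32.16·0.6921·0.6273 = 18.163 kPa
Denominator = 32.16·sin33.7°·cos33.7° = 32.16·0.5548·0.8320 = 14.845 kPa
FS = 18.163 / 14.845 = 1.224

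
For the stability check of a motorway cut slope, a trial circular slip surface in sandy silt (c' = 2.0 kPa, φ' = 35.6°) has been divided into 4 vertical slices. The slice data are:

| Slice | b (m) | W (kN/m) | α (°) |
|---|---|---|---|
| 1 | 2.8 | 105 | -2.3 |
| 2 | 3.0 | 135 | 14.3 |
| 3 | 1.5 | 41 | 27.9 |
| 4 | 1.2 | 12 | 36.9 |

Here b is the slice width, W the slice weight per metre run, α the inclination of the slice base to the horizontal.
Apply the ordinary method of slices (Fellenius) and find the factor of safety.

FS = 3.96

Ordinary method of slices: FS = Σ[c'·Δl_i + (W_i cosα_i)·tanφ'] / Σ W_i sinα_i, with Δl_i = b_i / cosα_i.
Slice 1: Δl = 2.8/cos(-2.3°) = 2.802 m; N'_1 = 105·cos(-2.3°) = 104.9; c'Δl = 5.60; W sinα = -4.2
Slice 2: Δl = 3.0/cos14.3° = 3.096 m; N'_2 = 135·cos14.3° = 130.8; c'Δl = 6.19; W sinα = 33.3
Slice 3: Δl = 1.5/cos27.9° = 1.697 m; N'_3 = 41·cos27.9° = 36.2; c'Δl = 3.39; W sinα = 19.2
Slice 4: Δl = 1.2/cos36.9° = 1.501 m; N'_4 = 12·cos36.9° = 9.6; c'Δl = 3.00; W sinα = 7.2
Σc'Δl = 18.2 kN/m; ΣN' = 281.6 kN/m; ΣW sinα = 55.5 kN/m
Resisting = 18.2 + 281.6·tan35.6° = 18.2 + 201.6 = 219.8 kN/m
FS = 219.8 / 55.5 = 3.958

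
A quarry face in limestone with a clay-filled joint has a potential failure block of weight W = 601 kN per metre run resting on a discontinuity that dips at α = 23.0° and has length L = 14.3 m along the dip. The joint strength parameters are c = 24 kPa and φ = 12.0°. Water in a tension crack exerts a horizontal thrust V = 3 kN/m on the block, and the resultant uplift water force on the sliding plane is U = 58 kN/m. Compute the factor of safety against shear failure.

Resolving the block weight along and normal to the plane and applying the Mohr–Coulomb strength on the joint:
N' = W cosα − U − V sinα = 601·cos23.0° − 58 − 3·sin23.0° = 494.1 kN/m
Driving force T = W sinα + V cosα = 601·sin23.0° + 3·cos23.0° = 237.6 kN/m
Resisting force R = c·L + N'·tanφ = 24·14.3 + 494.1·tan12.0° = 343.2 + 105.0 = 448.2 kN/m
FS = R / T = 448.2 / 237.6 = 1.886

FS = 1.89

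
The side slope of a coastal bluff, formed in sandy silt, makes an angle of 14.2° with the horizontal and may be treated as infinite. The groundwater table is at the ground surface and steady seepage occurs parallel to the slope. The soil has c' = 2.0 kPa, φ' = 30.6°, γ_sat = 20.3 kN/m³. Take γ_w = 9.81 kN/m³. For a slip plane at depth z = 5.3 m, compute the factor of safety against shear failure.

FS = 1.29

With seepage parallel to the slope and the water table at the surface, the effective normal stress on the slip plane uses the buoyant unit weight γ' = γ_sat − γ_w while the driving shear stress uses γ_sat:
FS = [c' + γ' z cos²β tanφ'] / [γ_sat z sinβ cosβ]
γ' = 20.3 − 9.81 = 10.49 kN/m³
Numerator = 2.0 + 10.49·5.3·cos²14.2°·tan30.6° = 2.0 + 10.49·5.3·0.9398·0.5914 = 32.901 kPa
Denominator = 20.3·5.3·sin14.2°·cos14.2° = 20.3·5.3·0.2453·0.9694 = 25.586 kPa
FS = 32.901 / 25.586 = 1.286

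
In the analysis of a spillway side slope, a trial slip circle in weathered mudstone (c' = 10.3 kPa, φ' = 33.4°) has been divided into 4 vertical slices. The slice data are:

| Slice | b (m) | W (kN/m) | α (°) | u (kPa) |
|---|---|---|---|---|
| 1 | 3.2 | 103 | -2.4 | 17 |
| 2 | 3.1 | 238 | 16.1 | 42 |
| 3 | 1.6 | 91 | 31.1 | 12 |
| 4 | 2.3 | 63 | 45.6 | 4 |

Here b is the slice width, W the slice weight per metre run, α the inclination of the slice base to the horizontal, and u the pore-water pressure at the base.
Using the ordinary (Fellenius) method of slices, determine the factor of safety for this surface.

FS = 1.75

Ordinary method of slices: FS = Σ[c'·Δl_i + (W_i cosα_i − u_i·Δl_i)·tanφ'] / Σ W_i sinα_i, with Δl_i = b_i / cosα_i.
Slice 1: Δl = 3.2/cos(-2.4°) = 3.203 m; N'_1 = 103·cos(-2.4°) − 17·3.203 = 48.5; c'Δl = 32.99; W sinα = -4.3
Slice 2: Δl = 3.1/cos16.1° = 3.227 m; N'_2 = 238·cos16.1° − 42·3.227 = 93.2; c'Δl = 33.23; W sinα = 66.0
Slice 3: Δl = 1.6/cos31.1° = 1.869 m; N'_3 = 91·cos31.1° − 12·1.869 = 55.5; c'Δl = 19.25; W sinα = 47.0
Slice 4: Δl = 2.3/cos45.6° = 3.287 m; N'_4 = 63·cos45.6° − 4·3.287 = 30.9; c'Δl = 33.86; W sinα = 45.0
Σc'Δl = 119.3 kN/m; ΣN' = 228.0 kN/m; ΣW sinα = 153.7 kN/m
Resisting = 119.3 + 228.0·tan33.4° = 119.3 + 150.4 = 269.7 kN/m
FS = 269.7 / 153.7 = 1.755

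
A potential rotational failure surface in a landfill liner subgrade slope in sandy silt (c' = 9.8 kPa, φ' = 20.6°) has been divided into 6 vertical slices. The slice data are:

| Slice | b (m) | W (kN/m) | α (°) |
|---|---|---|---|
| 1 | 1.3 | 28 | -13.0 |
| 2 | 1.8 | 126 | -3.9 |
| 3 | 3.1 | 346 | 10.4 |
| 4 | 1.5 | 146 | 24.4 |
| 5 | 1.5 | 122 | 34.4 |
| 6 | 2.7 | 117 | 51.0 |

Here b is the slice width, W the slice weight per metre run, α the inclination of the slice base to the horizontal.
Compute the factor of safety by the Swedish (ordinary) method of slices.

FS = 1.64

Ordinary method of slices: FS = Σ[c'·Δl_i + (W_i cosα_i)·tanφ'] / Σ W_i sinα_i, with Δl_i = b_i / cosα_i.
Slice 1: Δl = 1.3/cos(-13.0°) = 1.334 m; N'_1 = 28·cos(-13.0°) = 27.3; c'Δl = 13.08; W sinα = -6.3
Slice 2: Δl = 1.8/cos(-3.9°) = 1.804 m; N'_2 = 126·cos(-3.9°) = 125.7; c'Δl = 17.68; W sinα = -8.6
Slice 3: Δl = 3.1/cos10.4° = 3.152 m; N'_3 = 346·cos10.4° = 340.3; c'Δl = 30.89; W sinα = 62.5
Slice 4: Δl = 1.5/cos24.4° = 1.647 m; N'_4 = 146·cos24.4° = 133.0; c'Δl = 16.14; W sinα = 60.3
Slice 5: Δl = 1.5/cos34.4° = 1.818 m; N'_5 = 122·cos34.4° = 100.7; c'Δl = 17.82; W sinα = 68.9
Slice 6: Δl = 2.7/cos51.0° = 4.290 m; N'_6 = 117·cos51.0° = 73.6; c'Δl = 42.05; W sinα = 90.9
Σc'Δl = 137.6 kN/m; ΣN' = 800.6 kN/m; ΣW sinα = 267.8 kN/m
Resisting = 137.6 + 800.6·tan20.6° = 137.6 + 300.9 = 438.6 kN/m
FS = 438.6 / 267.8 = 1.638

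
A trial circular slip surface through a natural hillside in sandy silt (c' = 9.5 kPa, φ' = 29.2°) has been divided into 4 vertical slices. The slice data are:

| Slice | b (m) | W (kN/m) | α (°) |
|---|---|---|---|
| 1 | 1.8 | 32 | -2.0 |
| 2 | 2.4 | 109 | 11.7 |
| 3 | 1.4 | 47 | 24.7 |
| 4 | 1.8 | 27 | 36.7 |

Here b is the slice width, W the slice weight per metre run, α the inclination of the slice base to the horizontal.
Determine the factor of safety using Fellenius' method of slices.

FS = 3.34

Ordinary method of slices: FS = Σ[c'·Δl_i + (W_i cosα_i)·tanφ'] / Σ W_i sinα_i, with Δl_i = b_i / cosα_i.
Slice 1: Δl = 1.8/cos(-2.0°) = 1.801 m; N'_1 = 32·cos(-2.0°) = 32.0; c'Δl = 17.11; W sinα = -1.1
Slice 2: Δl = 2.4/cos11.7° = 2.451 m; N'_2 = 109·cos11.7° = 106.7; c'Δl = 23.28; W sinα = 22.1
Slice 3: Δl = 1.4/cos24.7° = 1.541 m; N'_3 = 47·cos24.7° = 42.7; c'Δl = 14.64; W sinα = 19.6
Slice 4: Δl = 1.8/cos36.7° = 2.245 m; N'_4 = 27·cos36.7° = 21.6; c'Δl = 21.33; W sinα = 16.1
Σc'Δl = 76.4 kN/m; ΣN' = 203.1 kN/m; ΣW sinα = 56.8 kN/m
Resisting = 76.4 + 203.1·tan29.2° = 76.4 + 113.5 = 189.8 kN/m
FS = 189.8 / 56.8 = 3.345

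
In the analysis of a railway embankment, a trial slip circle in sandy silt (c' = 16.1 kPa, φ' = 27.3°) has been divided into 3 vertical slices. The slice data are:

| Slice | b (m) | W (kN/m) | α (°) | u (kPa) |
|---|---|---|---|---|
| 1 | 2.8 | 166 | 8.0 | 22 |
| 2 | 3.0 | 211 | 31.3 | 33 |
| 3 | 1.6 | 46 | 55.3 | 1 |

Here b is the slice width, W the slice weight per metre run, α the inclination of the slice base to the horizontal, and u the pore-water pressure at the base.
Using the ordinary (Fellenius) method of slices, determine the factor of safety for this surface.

Ordinary method of slices: FS = Σ[c'·Δl_i + (W_i cosα_i − u_i·Δl_i)·tanφ'] / Σ W_i sinα_i, with Δl_i = b_i / cosα_i.
Slice 1: Δl = 2.8/cos8.0° = 2.828 m; N'_1 = 166·cos8.0° − 22·2.828 = 102.2; c'Δl = 45.52; W sinα = 23.1
Slice 2: Δl = 3.0/cos31.3° = 3.511 m; N'_2 = 211·cos31.3° − 33·3.511 = 64.4; c'Δl = 56.53; W sinα = 109.6
Slice 3: Δl = 1.6/cos55.3° = 2.811 m; N'_3 = 46·cos55.3° − 1·2.811 = 23.4; c'Δl = 45.25; W sinα = 37.8
Σc'Δl = 147.3 kN/m; ΣN' = 190.0 kN/m; ΣW sinα = 170.5 kN/m
Resisting = 147.3 + 190.0·tan27.3° = 147.3 + 98.1 = 245.4 kN/m
FS = 245.4 / 170.5 = 1.439

FS = 1.44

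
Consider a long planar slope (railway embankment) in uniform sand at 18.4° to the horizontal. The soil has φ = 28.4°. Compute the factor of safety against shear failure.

FS = 1.63

For a dry cohesionless infinite slope the factor of safety is FS = tanφ / tanβ.
FS = tan28.4° / tan18.4° = 0.5407 / 0.3327 = 1.625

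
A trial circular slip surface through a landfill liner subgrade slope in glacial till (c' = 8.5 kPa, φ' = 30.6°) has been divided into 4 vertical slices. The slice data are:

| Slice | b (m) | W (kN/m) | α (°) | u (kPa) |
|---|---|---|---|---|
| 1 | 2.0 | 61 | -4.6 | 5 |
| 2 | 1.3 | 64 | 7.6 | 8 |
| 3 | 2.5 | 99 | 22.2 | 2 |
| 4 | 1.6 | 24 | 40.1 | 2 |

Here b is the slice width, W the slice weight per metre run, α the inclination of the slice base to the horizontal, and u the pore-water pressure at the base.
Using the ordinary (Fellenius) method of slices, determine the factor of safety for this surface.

Ordinary method of slices: FS = Σ[c'·Δl_i + (W_i cosα_i − u_i·Δl_i)·tanφ'] / Σ W_i sinα_i, with Δl_i = b_i / cosα_i.
Slice 1: Δl = 2.0/cos(-4.6°) = 2.006 m; N'_1 = 61·cos(-4.6°) − 5·2.006 = 50.8; c'Δl = 17.05; W sinα = -4.9
Slice 2: Δl = 1.3/cos7.6° = 1.312 m; N'_2 = 64·cos7.6° − 8·1.312 = 52.9; c'Δl = 11.15; W sinα = 8.5
Slice 3: Δl = 2.5/cos22.2° = 2.700 m; N'_3 = 99·cos22.2° − 2·2.700 = 86.3; c'Δl = 22.95; W sinα = 37.4
Slice 4: Δl = 1.6/cos40.1° = 2.092 m; N'_4 = 24·cos40.1° − 2·2.092 = 14.2; c'Δl = 17.78; W sinα = 15.5
Σc'Δl = 68.9 kN/m; ΣN' = 204.2 kN/m; ΣW sinα = 56.4 kN/m
Resisting = 68.9 + 204.2·tan30.6° = 68.9 + 120.7 = 189.7 kN/m
FS = 189.7 / 56.4 = 3.361

FS = 3.36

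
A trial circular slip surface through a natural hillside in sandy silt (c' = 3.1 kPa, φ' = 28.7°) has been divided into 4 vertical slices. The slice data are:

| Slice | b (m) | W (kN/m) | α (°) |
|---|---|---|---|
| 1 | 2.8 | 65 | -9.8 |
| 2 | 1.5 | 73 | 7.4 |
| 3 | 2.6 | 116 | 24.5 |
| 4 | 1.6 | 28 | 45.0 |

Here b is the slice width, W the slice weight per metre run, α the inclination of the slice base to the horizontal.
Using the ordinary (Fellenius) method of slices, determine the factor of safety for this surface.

FS = 2.61

Ordinary method of slices: FS = Σ[c'·Δl_i + (W_i cosα_i)·tanφ'] / Σ W_i sinα_i, with Δl_i = b_i / cosα_i.
Slice 1: Δl = 2.8/cos(-9.8°) = 2.841 m; N'_1 = 65·cos(-9.8°) = 64.1; c'Δl = 8.81; W sinα = -11.1
Slice 2: Δl = 1.5/cos7.4° = 1.513 m; N'_2 = 73·cos7.4° = 72.4; c'Δl = 4.69; W sinα = 9.4
Slice 3: Δl = 2.6/cos24.5° = 2.857 m; N'_3 = 116·cos24.5° = 105.6; c'Δl = 8.86; W sinα = 48.1
Slice 4: Δl = 1.6/cos45.0° = 2.263 m; N'_4 = 28·cos45.0° = 19.8; c'Δl = 7.01; W sinα = 19.8
Σc'Δl = 29.4 kN/m; ΣN' = 261.8 kN/m; ΣW sinα = 66.2 kN/m
Resisting = 29.4 + 261.8·tan28.7° = 29.4 + 143.3 = 172.7 kN/m
FS = 172.7 / 66.2 = 2.607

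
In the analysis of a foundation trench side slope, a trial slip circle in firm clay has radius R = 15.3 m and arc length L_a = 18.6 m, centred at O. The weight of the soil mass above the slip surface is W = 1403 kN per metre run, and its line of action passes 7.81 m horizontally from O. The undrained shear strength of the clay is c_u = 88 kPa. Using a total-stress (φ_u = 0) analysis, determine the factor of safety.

FS = 2.29

Taking moments about the centre O, the resisting moment is provided by the undrained shear strength acting along the arc:
M_R = c_u·L_a·R = 88·18.60·15.3 = 25043.0 kN·m/m
M_D = W·d = 1403·7.81 = 10957.4 kN·m/m
FS = M_R / M_D = 25043.0 / 10957.4 = 2.285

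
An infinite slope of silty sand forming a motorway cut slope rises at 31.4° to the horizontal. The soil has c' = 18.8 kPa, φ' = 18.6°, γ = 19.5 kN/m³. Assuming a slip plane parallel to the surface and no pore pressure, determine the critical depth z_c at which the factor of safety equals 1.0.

z_c = 4.83 m

Setting FS = 1.00 in FS = [c' + γz cos²β tanφ'] / [γz sinβ cosβ] and solving for z:
z = c' / [γ cosβ (FS·sinβ − cosβ·tanφ')]
  = 18.8 / [19.5·cos31.4°·(1.00·sin31.4° − cos31.4°·tan18.6°)]
  = 18.8 / [19.5·0.8536·(1.00·0.5210 − 0.8536·0.3365)]
  = 18.8 / 3.8907 = 4.832 m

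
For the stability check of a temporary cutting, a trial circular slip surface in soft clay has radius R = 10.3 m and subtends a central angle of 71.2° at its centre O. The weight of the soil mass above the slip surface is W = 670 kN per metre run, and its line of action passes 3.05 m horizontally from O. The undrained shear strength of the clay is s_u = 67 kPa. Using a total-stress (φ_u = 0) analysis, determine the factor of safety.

FS = 4.32

Taking moments about the centre O, the resisting moment is provided by the undrained shear strength acting along the arc:
Arc length L_a = R·θ = 10.3·(71.2°·π/180) = 10.3·1.2427 = 12.80 m
M_R = s_u·L_a·R = 67·12.80·10.3 = 8833.0 kN·m/m
M_D = W·d = 670·3.05 = 2043.5 kN·m/m
FS = M_R / M_D = 8833.0 / 2043.5 = 4.322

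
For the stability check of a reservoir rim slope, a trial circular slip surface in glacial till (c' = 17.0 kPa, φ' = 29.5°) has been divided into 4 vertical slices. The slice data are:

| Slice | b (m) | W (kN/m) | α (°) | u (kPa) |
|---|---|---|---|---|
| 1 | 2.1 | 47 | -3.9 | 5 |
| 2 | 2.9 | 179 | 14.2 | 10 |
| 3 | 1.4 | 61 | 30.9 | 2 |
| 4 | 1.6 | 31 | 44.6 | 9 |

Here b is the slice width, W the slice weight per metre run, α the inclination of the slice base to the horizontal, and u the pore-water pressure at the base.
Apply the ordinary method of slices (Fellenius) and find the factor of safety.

Ordinary method of slices: FS = Σ[c'·Δl_i + (W_i cosα_i − u_i·Δl_i)·tanφ'] / Σ W_i sinα_i, with Δl_i = b_i / cosα_i.
Slice 1: Δl = 2.1/cos(-3.9°) = 2.105 m; N'_1 = 47·cos(-3.9°) − 5·2.105 = 36.4; c'Δl = 35.78; W sinα = -3.2
Slice 2: Δl = 2.9/cos14.2° = 2.991 m; N'_2 = 179·cos14.2° − 10·2.991 = 143.6; c'Δl = 50.85; W sinα = 43.9
Slice 3: Δl = 1.4/cos30.9° = 1.632 m; N'_3 = 61·cos30.9° − 2·1.632 = 49.1; c'Δl = 27.74; W sinα = 31.3
Slice 4: Δl = 1.6/cos44.6° = 2.247 m; N'_4 = 31·cos44.6° − 9·2.247 = 1.8; c'Δl = 38.20; W sinα = 21.8
Σc'Δl = 152.6 kN/m; ΣN' = 230.9 kN/m; ΣW sinα = 93.8 kN/m
Resisting = 152.6 + 230.9·tan29.5° = 152.6 + 130.6 = 283.2 kN/m
FS = 283.2 / 93.8 = 3.019

FS = 3.02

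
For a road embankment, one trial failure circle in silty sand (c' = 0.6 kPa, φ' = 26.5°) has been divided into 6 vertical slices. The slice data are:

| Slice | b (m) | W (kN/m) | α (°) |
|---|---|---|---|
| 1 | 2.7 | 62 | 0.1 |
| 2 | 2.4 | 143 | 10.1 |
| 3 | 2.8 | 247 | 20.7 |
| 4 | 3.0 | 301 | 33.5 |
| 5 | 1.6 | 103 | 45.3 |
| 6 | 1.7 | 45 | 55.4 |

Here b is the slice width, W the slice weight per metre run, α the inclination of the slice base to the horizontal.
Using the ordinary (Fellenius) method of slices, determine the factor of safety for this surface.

Ordinary method of slices: FS = Σ[c'·Δl_i + (W_i cosα_i)·tanφ'] / Σ W_i sinα_i, with Δl_i = b_i / cosα_i.
Slice 1: Δl = 2.7/cos0.1° = 2.700 m; N'_1 = 62·cos0.1° = 62.0; c'Δl = 1.62; W sinα = 0.1
Slice 2: Δl = 2.4/cos10.1° = 2.438 m; N'_2 = 143·cos10.1° = 140.8; c'Δl = 1.46; W sinα = 25.1
Slice 3: Δl = 2.8/cos20.7° = 2.993 m; N'_3 = 247·cos20.7° = 231.1; c'Δl = 1.80; W sinα = 87.3
Slice 4: Δl = 3.0/cos33.5° = 3.598 m; N'_4 = 301·cos33.5° = 251.0; c'Δl = 2.16; W sinα = 166.1
Slice 5: Δl = 1.6/cos45.3° = 2.275 m; N'_5 = 103·cos45.3° = 72.4; c'Δl = 1.36; W sinα = 73.2
Slice 6: Δl = 1.7/cos55.4° = 2.994 m; N'_6 = 45·cos55.4° = 25.6; c'Δl = 1.80; W sinα = 37.0
Σc'Δl = 10.2 kN/m; ΣN' = 782.8 kN/m; ΣW sinα = 388.9 kN/m
Resisting = 10.2 + 782.8·tan26.5° = 10.2 + 390.3 = 400.5 kN/m
FS = 400.5 / 388.9 = 1.030

FS = 1.03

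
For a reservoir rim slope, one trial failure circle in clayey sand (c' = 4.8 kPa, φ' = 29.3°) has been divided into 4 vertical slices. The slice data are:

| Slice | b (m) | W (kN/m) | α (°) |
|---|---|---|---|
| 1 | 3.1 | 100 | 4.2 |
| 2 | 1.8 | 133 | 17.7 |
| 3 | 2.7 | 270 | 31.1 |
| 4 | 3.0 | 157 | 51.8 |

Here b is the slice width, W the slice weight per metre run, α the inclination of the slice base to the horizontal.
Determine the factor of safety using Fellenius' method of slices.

Ordinary method of slices: FS = Σ[c'·Δl_i + (W_i cosα_i)·tanφ'] / Σ W_i sinα_i, with Δl_i = b_i / cosα_i.
Slice 1: Δl = 3.1/cos4.2° = 3.108 m; N'_1 = 100·cos4.2° = 99.7; c'Δl = 14.92; W sinα = 7.3
Slice 2: Δl = 1.8/cos17.7° = 1.889 m; N'_2 = 133·cos17.7° = 126.7; c'Δl = 9.07; W sinα = 40.4
Slice 3: Δl = 2.7/cos31.1° = 3.153 m; N'_3 = 270·cos31.1° = 231.2; c'Δl = 15.14; W sinα = 139.5
Slice 4: Δl = 3.0/cos51.8° = 4.851 m; N'_4 = 157·cos51.8° = 97.1; c'Δl = 23.29; W sinα = 123.4
Σc'Δl = 62.4 kN/m; ΣN' = 554.7 kN/m; ΣW sinα = 310.6 kN/m
Resisting = 62.4 + 554.7·tan29.3° = 62.4 + 311.3 = 373.7 kN/m
FS = 373.7 / 310.6 = 1.203

FS = 1.20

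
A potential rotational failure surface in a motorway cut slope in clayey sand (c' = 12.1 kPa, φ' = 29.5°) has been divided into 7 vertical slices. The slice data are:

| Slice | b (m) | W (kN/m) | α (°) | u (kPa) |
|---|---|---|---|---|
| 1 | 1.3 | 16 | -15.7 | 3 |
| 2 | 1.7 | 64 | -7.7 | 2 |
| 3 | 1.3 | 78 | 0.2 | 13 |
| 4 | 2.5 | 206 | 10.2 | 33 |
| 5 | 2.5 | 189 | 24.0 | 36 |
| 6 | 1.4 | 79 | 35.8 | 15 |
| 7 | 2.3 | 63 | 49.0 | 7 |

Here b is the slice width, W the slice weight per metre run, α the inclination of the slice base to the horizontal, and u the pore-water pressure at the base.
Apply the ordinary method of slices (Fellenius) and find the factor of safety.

FS = 2.03

Ordinary method of slices: FS = Σ[c'·Δl_i + (W_i cosα_i − u_i·Δl_i)·tanφ'] / Σ W_i sinα_i, with Δl_i = b_i / cosα_i.
Slice 1: Δl = 1.3/cos(-15.7°) = 1.350 m; N'_1 = 16·cos(-15.7°) − 3·1.350 = 11.4; c'Δl = 16.34; W sinα = -4.3
Slice 2: Δl = 1.7/cos(-7.7°) = 1.715 m; N'_2 = 64·cos(-7.7°) − 2·1.715 = 60.0; c'Δl = 20.76; W sinα = -8.6
Slice 3: Δl = 1.3/cos0.2° = 1.300 m; N'_3 = 78·cos0.2° − 13·1.300 = 61.1; c'Δl = 15.73; W sinα = 0.3
Slice 4: Δl = 2.5/cos10.2° = 2.540 m; N'_4 = 206·cos10.2° − 33·2.540 = 118.9; c'Δl = 30.74; W sinα = 36.5
Slice 5: Δl = 2.5/cos24.0° = 2.737 m; N'_5 = 189·cos24.0° − 36·2.737 = 74.1; c'Δl = 33.11; W sinα = 76.9
Slice 6: Δl = 1.4/cos35.8° = 1.726 m; N'_6 = 79·cos35.8° − 15·1.726 = 38.2; c'Δl = 20.89; W sinα = 46.2
Slice 7: Δl = 2.3/cos49.0° = 3.506 m; N'_7 = 63·cos49.0° − 7·3.506 = 16.8; c'Δl = 42.42; W sinα = 47.5
Σc'Δl = 180.0 kN/m; ΣN' = 380.5 kN/m; ΣW sinα = 194.5 kN/m
Resisting = 180.0 + 380.5·tan29.5° = 180.0 + 215.3 = 395.2 kN/m
FS = 395.2 / 194.5 = 2.032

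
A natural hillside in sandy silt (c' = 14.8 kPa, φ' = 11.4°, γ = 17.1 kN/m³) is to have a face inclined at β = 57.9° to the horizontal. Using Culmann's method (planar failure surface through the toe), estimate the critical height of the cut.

Culmann's analysis gives the critical failure plane at α_cr = (β + φ')/2 = (57.9 + 11.4)/2 = 34.6°, and the critical height
H_c = (4c'/γ) · sinβ cosφ' / [1 − cos(β − φ')]
    = (4·14.8/17.1) · sin57.9°·cos11.4° / [1 − cos(46.5°)]
    = 3.462 · 0.8471·0.9803 / [1 − 0.6884]
    = 3.462 · 0.8304 / 0.3116
    = 9.22 m

H_c = 9.22 m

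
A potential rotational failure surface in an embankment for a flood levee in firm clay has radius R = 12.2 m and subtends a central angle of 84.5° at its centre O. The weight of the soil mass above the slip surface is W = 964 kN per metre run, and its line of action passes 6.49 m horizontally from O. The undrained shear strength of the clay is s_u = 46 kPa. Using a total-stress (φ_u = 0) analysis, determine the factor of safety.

Taking moments about the centre O, the resisting moment is provided by the undrained shear strength acting along the arc:
Arc length L_a = R·θ = 12.2·(84.5°·π/180) = 12.2·1.4748 = 17.99 m
M_R = s_u·L_a·R = 46·17.99·12.2 = 10097.4 kN·m/m
M_D = W·d = 964·6.49 = 6256.4 kN·m/m
FS = M_R / M_D = 10097.4 / 6256.4 = 1.614

FS = 1.61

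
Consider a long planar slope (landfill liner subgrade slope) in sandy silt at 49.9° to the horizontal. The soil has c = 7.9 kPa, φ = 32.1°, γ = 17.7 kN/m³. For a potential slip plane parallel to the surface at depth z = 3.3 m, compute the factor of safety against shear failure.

FS = 0.80

For an infinite slope with a slip plane parallel to the surface (no pore pressure): FS = [c + γz cos²β tanφ] / [γz sinβ cosβ].
γz = 17.7·3.3 = 58.41 kN/m²
Numerator = 7.9 + 58.41·cos²49.9°·tan32.1° = 7.9 + 58.41·0.4149·0.6273 = 23.102 kPa
Denominator = 58.41·sin49.9°·cos49.9° = 58.41·0.7649·0.6441 = 28.779 kPa
FS = 23.102 / 28.779 = 0.803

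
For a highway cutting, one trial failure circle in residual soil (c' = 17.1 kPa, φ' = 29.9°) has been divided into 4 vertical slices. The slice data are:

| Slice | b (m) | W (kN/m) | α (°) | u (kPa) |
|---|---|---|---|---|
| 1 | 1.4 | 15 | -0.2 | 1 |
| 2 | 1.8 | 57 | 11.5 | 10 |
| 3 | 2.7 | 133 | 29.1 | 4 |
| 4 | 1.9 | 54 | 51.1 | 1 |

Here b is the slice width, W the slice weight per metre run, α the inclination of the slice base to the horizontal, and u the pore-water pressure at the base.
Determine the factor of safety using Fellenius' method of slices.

FS = 2.26

Ordinary method of slices: FS = Σ[c'·Δl_i + (W_i cosα_i − u_i·Δl_i)·tanφ'] / Σ W_i sinα_i, with Δl_i = b_i / cosα_i.
Slice 1: Δl = 1.4/cos(-0.2°) = 1.400 m; N'_1 = 15·cos(-0.2°) − 1·1.400 = 13.6; c'Δl = 23.94; W sinα = -0.1
Slice 2: Δl = 1.8/cos11.5° = 1.837 m; N'_2 = 57·cos11.5° − 10·1.837 = 37.5; c'Δl = 31.41; W sinα = 11.4
Slice 3: Δl = 2.7/cos29.1° = 3.090 m; N'_3 = 133·cos29.1° − 4·3.090 = 103.9; c'Δl = 52.84; W sinα = 64.7
Slice 4: Δl = 1.9/cos51.1° = 3.026 m; N'_4 = 54·cos51.1° − 1·3.026 = 30.9; c'Δl = 51.74; W sinα = 42.0
Σc'Δl = 159.9 kN/m; ΣN' = 185.8 kN/m; ΣW sinα = 118.0 kN/m
Resisting = 159.9 + 185.8·tan29.9° = 159.9 + 106.9 = 266.8 kN/m
FS = 266.8 / 118.0 = 2.260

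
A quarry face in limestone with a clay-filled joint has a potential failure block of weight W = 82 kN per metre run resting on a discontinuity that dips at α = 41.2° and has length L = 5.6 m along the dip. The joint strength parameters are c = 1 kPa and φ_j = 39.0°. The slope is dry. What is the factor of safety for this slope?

FS = 1.03

Resolving the block weight along and normal to the plane and applying the Mohr–Coulomb strength on the joint:
N' = W cosα = 82·cos41.2° = 61.7 kN/m
Driving force T = W sinα = 82·sin41.2° = 54.0 kN/m
Resisting force R = c·L + N'·tanφ_j = 1·5.6 + 61.7·tan39.0° = 5.6 + 50.0 = 55.6 kN/m
FS = R / T = 55.6 / 54.0 = 1.029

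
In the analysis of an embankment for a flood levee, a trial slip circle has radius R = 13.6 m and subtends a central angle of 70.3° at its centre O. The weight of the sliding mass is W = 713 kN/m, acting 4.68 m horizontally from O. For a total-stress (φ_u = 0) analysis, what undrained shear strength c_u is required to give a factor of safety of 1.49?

c_u = 21.9 kPa

FS = c_u·L_a·R / (W·d), so c_u = FS·W·d / (L_a·R).
Arc length L_a = R·θ = 13.6·(70.3°·π/180) = 13.6·1.2270 = 16.69 m
c_u = 1.49·713·4.68 / (16.69·13.6) = 4971.9 / 226.94 = 21.91 kPa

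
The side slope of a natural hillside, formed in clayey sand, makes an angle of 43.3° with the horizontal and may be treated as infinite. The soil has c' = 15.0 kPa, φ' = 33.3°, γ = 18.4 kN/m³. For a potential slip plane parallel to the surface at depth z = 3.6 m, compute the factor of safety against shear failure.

FS = 1.15

For an infinite slope with a slip plane parallel to the surface (no pore pressure): FS = [c' + γz cos²β tanφ'] / [γz sinβ cosβ].
γz = 18.4·3.6 = 66.24 kN/m²
Numerator = 15.0 + 66.24·cos²43.3°·tan33.3° = 15.0 + 66.24·0.5297·0.6569 = 38.046 kPa
Denominator = 66.24·sin43.3°·cos43.3° = 66.24·0.6858·0.7278 = 33.062 kPa
FS = 38.046 / 33.062 = 1.151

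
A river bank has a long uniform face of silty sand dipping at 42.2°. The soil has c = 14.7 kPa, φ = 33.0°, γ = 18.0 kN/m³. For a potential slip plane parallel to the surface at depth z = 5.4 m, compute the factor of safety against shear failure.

FS = 1.02

For an infinite slope with a slip plane parallel to the surface (no pore pressure): FS = [c + γz cos²β tanφ] / [γz sinβ cosβ].
γz = 18.0·5.4 = 97.20 kN/m²
Numerator = 14.7 + 97.20·cos²42.2°·tan33.0° = 14.7 + 97.20·0.5488·0.6494 = 49.341 kPa
Denominator = 97.20·sin42.2°·cos42.2° = 97.20·0.6717·0.7408 = 48.368 kPa
FS = 49.341 / 48.368 = 1.020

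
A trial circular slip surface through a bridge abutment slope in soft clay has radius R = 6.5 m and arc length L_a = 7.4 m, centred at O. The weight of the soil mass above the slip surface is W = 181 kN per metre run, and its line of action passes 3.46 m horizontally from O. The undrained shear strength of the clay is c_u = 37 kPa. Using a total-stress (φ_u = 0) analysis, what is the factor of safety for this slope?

FS = 2.84

Taking moments about the centre O, the resisting moment is provided by the undrained shear strength acting along the arc:
M_R = c_u·L_a·R = 37·7.40·6.5 = 1779.7 kN·m/m
M_D = W·d = 181·3.46 = 626.3 kN·m/m
FS = M_R / M_D = 1779.7 / 626.3 = 2.842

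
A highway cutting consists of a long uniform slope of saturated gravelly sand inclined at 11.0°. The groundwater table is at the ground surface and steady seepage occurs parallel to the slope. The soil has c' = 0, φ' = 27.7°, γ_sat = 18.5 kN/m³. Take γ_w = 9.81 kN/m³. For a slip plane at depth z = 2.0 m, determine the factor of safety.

FS = 1.27

With seepage parallel to the slope and the water table at the surface, the effective normal stress on the slip plane uses the buoyant unit weight γ' = γ_sat − γ_w while the driving shear stress uses γ_sat:
FS = [c' + γ' z cos²β tanφ'] / [γ_sat z sinβ cosβ]
(For c' = 0 this reduces to FS = (γ'/γ_sat)·tanφ'/tanβ.)
γ' = 18.5 − 9.81 = 8.69 kN/m³
Numerator = 0.0 + 8.69·2.0·cos²11.0°·tan27.7° = 0.0 + 8.69·2.0·0.9636·0.5250 = 8.792 kPa
Denominator = 18.5·2.0·sin11.0°·cos11.0° = 18.5·2.0·0.1908·0.9816 = 6.930 kPa
FS = 8.792 / 6.930 = 1.269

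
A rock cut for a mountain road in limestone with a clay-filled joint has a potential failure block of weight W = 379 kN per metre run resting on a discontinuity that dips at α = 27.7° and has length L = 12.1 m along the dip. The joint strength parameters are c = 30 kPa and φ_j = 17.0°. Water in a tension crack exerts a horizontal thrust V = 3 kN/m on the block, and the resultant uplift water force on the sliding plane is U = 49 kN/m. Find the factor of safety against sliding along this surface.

Resolving the block weight along and normal to the plane and applying the Mohr–Coulomb strength on the joint:
N' = W cosα − U − V sinα = 379·cos27.7° − 49 − 3·sin27.7° = 285.2 kN/m
Driving force T = W sinα + V cosα = 379·sin27.7° + 3·cos27.7° = 178.8 kN/m
Resisting force R = c·L + N'·tanφ_j = 30·12.1 + 285.2·tan17.0° = 363.0 + 87.2 = 450.2 kN/m
FS = R / T = 450.2 / 178.8 = 2.517

FS = 2.52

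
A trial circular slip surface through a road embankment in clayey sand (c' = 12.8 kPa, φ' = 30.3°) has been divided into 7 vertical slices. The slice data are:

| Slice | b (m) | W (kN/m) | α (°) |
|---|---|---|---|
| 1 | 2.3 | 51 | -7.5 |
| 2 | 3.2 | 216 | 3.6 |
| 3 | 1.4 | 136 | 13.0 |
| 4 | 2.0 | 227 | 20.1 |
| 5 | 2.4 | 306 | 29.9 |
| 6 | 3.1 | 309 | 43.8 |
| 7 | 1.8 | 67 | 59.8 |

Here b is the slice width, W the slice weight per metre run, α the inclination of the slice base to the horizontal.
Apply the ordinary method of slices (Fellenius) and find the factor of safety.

Ordinary method of slices: FS = Σ[c'·Δl_i + (W_i cosα_i)·tanφ'] / Σ W_i sinα_i, with Δl_i = b_i / cosα_i.
Slice 1: Δl = 2.3/cos(-7.5°) = 2.320 m; N'_1 = 51·cos(-7.5°) = 50.6; c'Δl = 29.69; W sinα = -6.7
Slice 2: Δl = 3.2/cos3.6° = 3.206 m; N'_2 = 216·cos3.6° = 215.6; c'Δl = 41.04; W sinα = 13.6
Slice 3: Δl = 1.4/cos13.0° = 1.437 m; N'_3 = 136·cos13.0° = 132.5; c'Δl = 18.39; W sinα = 30.6
Slice 4: Δl = 2.0/cos20.1° = 2.130 m; N'_4 = 227·cos20.1° = 213.2; c'Δl = 27.26; W sinα = 78.0
Slice 5: Δl = 2.4/cos29.9° = 2.768 m; N'_5 = 306·cos29.9° = 265.3; c'Δl = 35.44; W sinα = 152.5
Slice 6: Δl = 3.1/cos43.8° = 4.295 m; N'_6 = 309·cos43.8° = 223.0; c'Δl = 54.98; W sinα = 213.9
Slice 7: Δl = 1.8/cos59.8° = 3.578 m; N'_7 = 67·cos59.8° = 33.7; c'Δl = 45.80; W sinα = 57.9
Σc'Δl = 252.6 kN/m; ΣN' = 1133.8 kN/m; ΣW sinα = 539.8 kN/m
Resisting = 252.6 + 1133.8·tan30.3° = 252.6 + 662.6 = 915.2 kN/m
FS = 915.2 / 539.8 = 1.695

FS = 1.70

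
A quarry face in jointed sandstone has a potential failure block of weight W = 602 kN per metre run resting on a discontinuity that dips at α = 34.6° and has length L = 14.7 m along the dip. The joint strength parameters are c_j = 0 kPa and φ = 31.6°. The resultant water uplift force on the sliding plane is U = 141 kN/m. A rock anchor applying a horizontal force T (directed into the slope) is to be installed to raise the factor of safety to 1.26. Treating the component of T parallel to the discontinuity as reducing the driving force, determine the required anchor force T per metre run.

Resolving forces along and normal to the sliding plane, with the horizontal anchor force T adding T·sinα to the effective normal force and T·cosα acting up the plane against the driving force:
FS = [c_jL + (W cosα − U + T sinα) tanφ] / [W sinα − T cosα]
Without the anchor: N' = 354.5 kN/m, driving T_d = 341.8 kN/m, resisting R = 0·14.7 + 354.5·tan31.6° = 218.1 kN/m, FS = 0.64.
Setting FS = 1.26 and solving for T:
1.26·(341.8 − T cos34.6°) = 218.1 + T sin34.6°·tan31.6°
T·(sin34.6°·tan31.6° + 1.26·cos34.6°) = 1.26·341.8 − 218.1
T·(0.5678·0.6152 + 1.26·0.8231) = 430.7 − 218.1 = 212.6
T·1.3865 = 212.6
T = 153.3 kN/m

T = 153 kN/m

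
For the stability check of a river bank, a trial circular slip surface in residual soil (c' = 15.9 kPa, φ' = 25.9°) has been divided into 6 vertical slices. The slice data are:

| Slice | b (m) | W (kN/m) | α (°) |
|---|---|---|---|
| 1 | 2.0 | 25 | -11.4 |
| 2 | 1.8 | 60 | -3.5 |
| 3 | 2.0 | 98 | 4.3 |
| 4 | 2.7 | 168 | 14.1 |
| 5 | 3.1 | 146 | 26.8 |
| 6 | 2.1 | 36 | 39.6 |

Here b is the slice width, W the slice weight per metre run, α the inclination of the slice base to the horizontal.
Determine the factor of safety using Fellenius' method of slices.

FS = 3.74

Ordinary method of slices: FS = Σ[c'·Δl_i + (W_i cosα_i)·tanφ'] / Σ W_i sinα_i, with Δl_i = b_i / cosα_i.
Slice 1: Δl = 2.0/cos(-11.4°) = 2.040 m; N'_1 = 25·cos(-11.4°) = 24.5; c'Δl = 32.44; W sinα = -4.9
Slice 2: Δl = 1.8/cos(-3.5°) = 1.803 m; N'_2 = 60·cos(-3.5°) = 59.9; c'Δl = 28.67; W sinα = -3.7
Slice 3: Δl = 2.0/cos4.3° = 2.006 m; N'_3 = 98·cos4.3° = 97.7; c'Δl = 31.89; W sinα = 7.3
Slice 4: Δl = 2.7/cos14.1° = 2.784 m; N'_4 = 168·cos14.1° = 162.9; c'Δl = 44.26; W sinα = 40.9
Slice 5: Δl = 3.1/cos26.8° = 3.473 m; N'_5 = 146·cos26.8° = 130.3; c'Δl = 55.22; W sinα = 65.8
Slice 6: Δl = 2.1/cos39.6° = 2.725 m; N'_6 = 36·cos39.6° = 27.7; c'Δl = 43.33; W sinα = 22.9
Σc'Δl = 235.8 kN/m; ΣN' = 503.1 kN/m; ΣW sinα = 128.4 kN/m
Resisting = 235.8 + 503.1·tan25.9° = 235.8 + 244.3 = 480.1 kN/m
FS = 480.1 / 128.4 = 3.738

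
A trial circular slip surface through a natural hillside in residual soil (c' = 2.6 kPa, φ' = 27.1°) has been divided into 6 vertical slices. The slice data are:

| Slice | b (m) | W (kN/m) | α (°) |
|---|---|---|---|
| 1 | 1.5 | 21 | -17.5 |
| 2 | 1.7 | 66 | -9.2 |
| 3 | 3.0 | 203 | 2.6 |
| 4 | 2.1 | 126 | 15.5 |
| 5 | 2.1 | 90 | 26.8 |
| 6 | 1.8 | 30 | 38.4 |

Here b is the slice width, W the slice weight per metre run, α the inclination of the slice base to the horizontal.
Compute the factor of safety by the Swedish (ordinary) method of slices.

FS = 3.48

Ordinary method of slices: FS = Σ[c'·Δl_i + (W_i cosα_i)·tanφ'] / Σ W_i sinα_i, with Δl_i = b_i / cosα_i.
Slice 1: Δl = 1.5/cos(-17.5°) = 1.573 m; N'_1 = 21·cos(-17.5°) = 20.0; c'Δl = 4.09; W sinα = -6.3
Slice 2: Δl = 1.7/cos(-9.2°) = 1.722 m; N'_2 = 66·cos(-9.2°) = 65.2; c'Δl = 4.48; W sinα = -10.6
Slice 3: Δl = 3.0/cos2.6° = 3.003 m; N'_3 = 203·cos2.6° = 202.8; c'Δl = 7.81; W sinα = 9.2
Slice 4: Δl = 2.1/cos15.5° = 2.179 m; N'_4 = 126·cos15.5° = 121.4; c'Δl = 5.67; W sinα = 33.7
Slice 5: Δl = 2.1/cos26.8° = 2.353 m; N'_5 = 90·cos26.8° = 80.3; c'Δl = 6.12; W sinα = 40.6
Slice 6: Δl = 1.8/cos38.4° = 2.297 m; N'_6 = 30·cos38.4° = 23.5; c'Δl = 5.97; W sinα = 18.6
Σc'Δl = 34.1 kN/m; ΣN' = 513.2 kN/m; ΣW sinα = 85.2 kN/m
Resisting = 34.1 + 513.2·tan27.1° = 34.1 + 262.6 = 296.8 kN/m
FS = 296.8 / 85.2 = 3.482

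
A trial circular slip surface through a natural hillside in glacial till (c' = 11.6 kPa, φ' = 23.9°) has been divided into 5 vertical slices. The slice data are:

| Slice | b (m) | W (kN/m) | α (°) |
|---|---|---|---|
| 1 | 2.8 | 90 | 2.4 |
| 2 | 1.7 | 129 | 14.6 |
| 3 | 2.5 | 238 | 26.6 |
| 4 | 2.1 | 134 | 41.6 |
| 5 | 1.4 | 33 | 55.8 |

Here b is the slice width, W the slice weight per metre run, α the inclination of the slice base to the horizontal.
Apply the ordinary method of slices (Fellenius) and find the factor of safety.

Ordinary method of slices: FS = Σ[c'·Δl_i + (W_i cosα_i)·tanφ'] / Σ W_i sinα_i, with Δl_i = b_i / cosα_i.
Slice 1: Δl = 2.8/cos2.4° = 2.802 m; N'_1 = 90·cos2.4° = 89.9; c'Δl = 32.51; W sinα = 3.8
Slice 2: Δl = 1.7/cos14.6° = 1.757 m; N'_2 = 129·cos14.6° = 124.8; c'Δl = 20.38; W sinα = 32.5
Slice 3: Δl = 2.5/cos26.6° = 2.796 m; N'_3 = 238·cos26.6° = 212.8; c'Δl = 32.43; W sinα = 106.6
Slice 4: Δl = 2.1/cos41.6° = 2.808 m; N'_4 = 134·cos41.6° = 100.2; c'Δl = 32.58; W sinα = 89.0
Slice 5: Δl = 1.4/cos55.8° = 2.491 m; N'_5 = 33·cos55.8° = 18.5; c'Δl = 28.89; W sinα = 27.3
Σc'Δl = 146.8 kN/m; ΣN' = 546.3 kN/m; ΣW sinα = 259.1 kN/m
Resisting = 146.8 + 546.3·tan23.9° = 146.8 + 242.1 = 388.9 kN/m
FS = 388.9 / 259.1 = 1.501

FS = 1.50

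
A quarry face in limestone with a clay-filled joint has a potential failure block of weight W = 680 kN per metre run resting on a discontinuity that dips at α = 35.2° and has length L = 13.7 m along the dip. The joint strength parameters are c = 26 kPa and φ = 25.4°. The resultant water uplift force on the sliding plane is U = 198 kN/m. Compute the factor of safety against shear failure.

Resolving the block weight along and normal to the plane and applying the Mohr–Coulomb strength on the joint:
N' = W cosα − U = 680·cos35.2° − 198 = 357.7 kN/m
Driving force T = W sinα = 680·sin35.2° = 392.0 kN/m
Resisting force R = c·L + N'·tanφ = 26·13.7 + 357.7·tan25.4° = 356.2 + 169.8 = 526.0 kN/m
FS = R / T = 526.0 / 392.0 = 1.342

FS = 1.34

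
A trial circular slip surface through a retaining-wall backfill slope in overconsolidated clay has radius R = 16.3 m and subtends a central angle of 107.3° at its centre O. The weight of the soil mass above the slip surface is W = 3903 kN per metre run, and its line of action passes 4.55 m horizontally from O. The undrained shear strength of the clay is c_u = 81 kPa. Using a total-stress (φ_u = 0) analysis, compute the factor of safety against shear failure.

FS = 2.27

Taking moments about the centre O, the resisting moment is provided by the undrained shear strength acting along the arc:
Arc length L_a = R·θ = 16.3·(107.3°·π/180) = 16.3·1.8727 = 30.53 m
M_R = c_u·L_a·R = 81·30.53·16.3 = 40303.0 kN·m/m
M_D = W·d = 3903·4.55 = 17758.6 kN·m/m
FS = M_R / M_D = 40303.0 / 17758.6 = 2.269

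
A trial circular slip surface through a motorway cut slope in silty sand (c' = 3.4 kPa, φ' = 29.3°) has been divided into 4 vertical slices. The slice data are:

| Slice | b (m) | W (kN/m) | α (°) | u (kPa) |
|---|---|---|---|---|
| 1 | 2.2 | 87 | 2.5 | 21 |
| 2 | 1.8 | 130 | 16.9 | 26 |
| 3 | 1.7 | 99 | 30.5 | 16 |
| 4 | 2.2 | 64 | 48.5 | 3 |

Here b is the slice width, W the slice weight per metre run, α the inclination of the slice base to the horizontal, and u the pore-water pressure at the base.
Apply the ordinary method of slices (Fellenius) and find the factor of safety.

FS = 1.04

Ordinary method of slices: FS = Σ[c'·Δl_i + (W_i cosα_i − u_i·Δl_i)·tanφ'] / Σ W_i sinα_i, with Δl_i = b_i / cosα_i.
Slice 1: Δl = 2.2/cos2.5° = 2.202 m; N'_1 = 87·cos2.5° − 21·2.202 = 40.7; c'Δl = 7.49; W sinα = 3.8
Slice 2: Δl = 1.8/cos16.9° = 1.881 m; N'_2 = 130·cos16.9° − 26·1.881 = 75.5; c'Δl = 6.40; W sinα = 37.8
Slice 3: Δl = 1.7/cos30.5° = 1.973 m; N'_3 = 99·cos30.5° − 16·1.973 = 53.7; c'Δl = 6.71; W sinα = 50.2
Slice 4: Δl = 2.2/cos48.5° = 3.320 m; N'_4 = 64·cos48.5° − 3·3.320 = 32.4; c'Δl = 11.29; W sinα = 47.9
Σc'Δl = 31.9 kN/m; ΣN' = 202.3 kN/m; ΣW sinα = 139.8 kN/m
Resisting = 31.9 + 202.3·tan29.3° = 31.9 + 113.5 = 145.4 kN/m
FS = 145.4 / 139.8 = 1.040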